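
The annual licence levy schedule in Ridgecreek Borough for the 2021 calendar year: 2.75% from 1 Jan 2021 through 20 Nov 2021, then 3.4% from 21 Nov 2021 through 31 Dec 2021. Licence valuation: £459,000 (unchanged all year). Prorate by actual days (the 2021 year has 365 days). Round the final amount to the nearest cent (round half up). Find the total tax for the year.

£12,957.63

1 Jan – 20 Nov 2021: 324 days at 2.75% → £459,000 × 2.75% × 324/365 = £11,204.6301
21 Nov – 31 Dec 2021: 41 days at 3.4% → £459,000 × 3.4% × 41/365 = £1,753.0027
Total = £12,957.6329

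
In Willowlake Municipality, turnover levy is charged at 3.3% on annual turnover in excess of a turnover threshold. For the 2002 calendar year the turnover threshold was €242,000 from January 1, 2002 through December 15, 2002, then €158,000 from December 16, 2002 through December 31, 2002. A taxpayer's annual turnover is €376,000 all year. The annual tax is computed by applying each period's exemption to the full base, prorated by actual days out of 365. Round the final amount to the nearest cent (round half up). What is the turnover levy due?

€4,543.51

January 1 – December 15, 2002: 349 days, exemption €242,000 → (€376,000 − €242,000) × 3.3% × 349/365 = €4,228.1589
December 16 – December 31, 2002: 16 days, exemption €158,000 → (€376,000 − €158,000) × 3.3% × 16/365 = €315.3534
Total = €4,543.5123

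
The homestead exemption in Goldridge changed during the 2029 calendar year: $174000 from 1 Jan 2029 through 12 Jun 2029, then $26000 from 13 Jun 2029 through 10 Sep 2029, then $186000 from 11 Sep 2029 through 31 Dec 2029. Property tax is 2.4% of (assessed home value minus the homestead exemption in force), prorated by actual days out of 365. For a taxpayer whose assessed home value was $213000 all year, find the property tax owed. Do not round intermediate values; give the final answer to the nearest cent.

1 Jan – 12 Jun 2029: 163 days, exemption $174000 → ($213000 − $174000) × 2.4% × 163/365 = $417.9945
13 Jun – 10 Sep 2029: 90 days, exemption $26000 → ($213000 − $26000) × 2.4% × 90/365 = $1106.6301
11 Sep – 31 Dec 2029: 112 days, exemption $186000 → ($213000 − $186000) × 2.4% × 112/365 = $198.8384
Total = $1723.4630

$1723.46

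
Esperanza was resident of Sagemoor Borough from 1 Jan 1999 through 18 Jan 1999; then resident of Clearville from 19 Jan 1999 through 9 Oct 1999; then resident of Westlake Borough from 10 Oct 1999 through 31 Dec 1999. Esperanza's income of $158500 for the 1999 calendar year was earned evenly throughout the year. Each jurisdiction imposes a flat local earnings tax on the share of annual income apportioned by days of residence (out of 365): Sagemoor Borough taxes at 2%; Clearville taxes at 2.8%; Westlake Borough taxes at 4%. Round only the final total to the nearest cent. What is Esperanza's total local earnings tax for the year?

Sagemoor Borough, 1 Jan – 18 Jan 1999: 18 days → $158500 × 2% × 18/365 = $156.3288
Clearville, 19 Jan – 9 Oct 1999: 264 days → $158500 × 2.8% × 264/365 = $3209.9507
Westlake Borough, 10 Oct – 31 Dec 1999: 83 days → $158500 × 4% × 83/365 = $1441.6986
Total = $4807.9781

$4807.98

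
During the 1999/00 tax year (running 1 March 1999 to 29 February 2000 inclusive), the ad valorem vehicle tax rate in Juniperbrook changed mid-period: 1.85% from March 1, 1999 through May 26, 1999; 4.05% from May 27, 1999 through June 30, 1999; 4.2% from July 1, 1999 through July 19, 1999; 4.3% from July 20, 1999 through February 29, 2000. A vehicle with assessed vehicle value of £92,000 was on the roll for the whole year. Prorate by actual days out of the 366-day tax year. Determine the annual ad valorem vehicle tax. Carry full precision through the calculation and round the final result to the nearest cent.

£3,393.44

March 1 – May 26, 1999: 87 days at 1.85% → £92,000 × 1.85% × 87/366 = £404.5738
May 27 – June 30, 1999: 35 days at 4.05% → £92,000 × 4.05% × 35/366 = £356.3115
July 1 – July 19, 1999: 19 days at 4.2% → £92,000 × 4.2% × 19/366 = £200.5902
July 20, 1999 – February 29, 2000: 225 days at 4.3% → £92,000 × 4.3% × 225/366 = £2,431.9672
Total = £3,393.4426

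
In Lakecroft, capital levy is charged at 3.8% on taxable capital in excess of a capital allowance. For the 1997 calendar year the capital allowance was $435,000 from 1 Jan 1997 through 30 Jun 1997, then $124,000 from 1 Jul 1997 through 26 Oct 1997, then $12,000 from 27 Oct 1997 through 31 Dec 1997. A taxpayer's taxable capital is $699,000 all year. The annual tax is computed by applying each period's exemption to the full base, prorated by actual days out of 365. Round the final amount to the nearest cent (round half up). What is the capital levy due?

$16,759.15

1 Jan – 30 Jun 1997: 181 days, exemption $435,000 → ($699,000 − $435,000) × 3.8% × 181/365 = $4,974.7726
1 Jul – 26 Oct 1997: 118 days, exemption $124,000 → ($699,000 − $124,000) × 3.8% × 118/365 = $7,063.8356
27 Oct – 31 Dec 1997: 66 days, exemption $12,000 → ($699,000 − $12,000) × 3.8% × 66/365 = $4,720.5370
Total = $16,759.1452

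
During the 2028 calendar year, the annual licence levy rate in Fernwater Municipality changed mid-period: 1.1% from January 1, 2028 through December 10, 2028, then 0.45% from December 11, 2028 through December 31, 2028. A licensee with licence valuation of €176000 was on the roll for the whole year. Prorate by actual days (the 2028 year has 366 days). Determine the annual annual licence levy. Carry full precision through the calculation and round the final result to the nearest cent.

January 1 – December 10, 2028: 345 days at 1.1% → €176000 × 1.1% × 345/366 = €1824.9180
December 11 – December 31, 2028: 21 days at 0.45% → €176000 × 0.45% × 21/366 = €45.4426
Total = €1870.3607

€1870.36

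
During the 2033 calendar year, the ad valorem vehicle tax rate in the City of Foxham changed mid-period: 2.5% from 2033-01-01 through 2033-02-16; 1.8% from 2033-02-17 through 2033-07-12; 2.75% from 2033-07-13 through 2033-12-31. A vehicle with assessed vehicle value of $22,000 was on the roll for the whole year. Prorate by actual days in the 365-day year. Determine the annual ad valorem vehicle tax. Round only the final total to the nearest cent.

2033-01-01 to 2033-02-16: 47 days at 2.5% → $22,000 × 2.5% × 47/365 = $70.8219
2033-02-17 to 2033-07-12: 146 days at 1.8% → $22,000 × 1.8% × 146/365 = $158.4000
2033-07-13 to 2033-12-31: 172 days at 2.75% → $22,000 × 2.75% × 172/365 = $285.0959
Total = $514.3178

$514.32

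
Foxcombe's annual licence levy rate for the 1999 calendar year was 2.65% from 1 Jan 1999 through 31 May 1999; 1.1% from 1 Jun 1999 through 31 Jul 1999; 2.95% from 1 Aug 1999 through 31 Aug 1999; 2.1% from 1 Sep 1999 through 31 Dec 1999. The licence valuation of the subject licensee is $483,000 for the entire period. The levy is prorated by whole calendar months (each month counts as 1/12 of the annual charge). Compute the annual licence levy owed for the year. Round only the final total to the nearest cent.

1 Jan – 31 May 1999: 5 months at 2.65% → $483,000 × 2.65% × 5/12 = $5,333.1250
1 Jun – 31 Jul 1999: 2 months at 1.1% → $483,000 × 1.1% × 2/12 = $885.5000
1 Aug – 31 Aug 1999: 1 month at 2.95% → $483,000 × 2.95% × 1/12 = $1,187.3750
1 Sep – 31 Dec 1999: 4 months at 2.1% → $483,000 × 2.1% × 4/12 = $3,381.0000
Total = $10,787.0000

$10,787.00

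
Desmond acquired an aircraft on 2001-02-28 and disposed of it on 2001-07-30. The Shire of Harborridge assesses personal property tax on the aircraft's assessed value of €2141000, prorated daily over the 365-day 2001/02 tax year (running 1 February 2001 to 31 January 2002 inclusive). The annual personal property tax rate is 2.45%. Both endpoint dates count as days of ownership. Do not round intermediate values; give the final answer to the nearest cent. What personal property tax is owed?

Days held (2001-02-28 to 2001-07-30): 153 out of 365
Tax = €2141000 × 2.45% × 153/365 = €21987.7767

€21987.78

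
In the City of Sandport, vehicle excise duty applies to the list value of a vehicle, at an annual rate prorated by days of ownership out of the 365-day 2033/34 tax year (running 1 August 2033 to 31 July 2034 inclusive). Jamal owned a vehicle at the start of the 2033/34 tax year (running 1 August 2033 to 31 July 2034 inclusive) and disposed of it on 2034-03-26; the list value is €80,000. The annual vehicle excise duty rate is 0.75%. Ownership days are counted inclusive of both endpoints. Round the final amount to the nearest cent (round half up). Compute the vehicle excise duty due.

Days held (2033-08-01 to 2034-03-26): 238 out of 365
Tax = €80,000 × 0.75% × 238/365 = €391.2329

€391.23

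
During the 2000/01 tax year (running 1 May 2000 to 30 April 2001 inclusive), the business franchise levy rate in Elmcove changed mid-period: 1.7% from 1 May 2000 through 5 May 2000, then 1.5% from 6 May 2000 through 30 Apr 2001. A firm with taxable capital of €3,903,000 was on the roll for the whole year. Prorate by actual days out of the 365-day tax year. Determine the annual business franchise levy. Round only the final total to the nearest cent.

1 May – 5 May 2000: 5 days at 1.7% → €3,903,000 × 1.7% × 5/365 = €908.9178
6 May 2000 – 30 Apr 2001: 360 days at 1.5% → €3,903,000 × 1.5% × 360/365 = €57,743.0137
Total = €58,651.9315

€58,651.93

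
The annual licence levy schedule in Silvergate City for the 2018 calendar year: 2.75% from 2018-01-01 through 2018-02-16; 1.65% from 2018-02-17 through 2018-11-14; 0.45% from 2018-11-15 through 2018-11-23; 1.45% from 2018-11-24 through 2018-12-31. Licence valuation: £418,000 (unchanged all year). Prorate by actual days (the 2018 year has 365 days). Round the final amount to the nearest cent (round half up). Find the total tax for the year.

2018-01-01 to 2018-02-16: 47 days at 2.75% → £418,000 × 2.75% × 47/365 = £1,480.1781
2018-02-17 to 2018-11-14: 271 days at 1.65% → £418,000 × 1.65% × 271/365 = £5,120.7863
2018-11-15 to 2018-11-23: 9 days at 0.45% → £418,000 × 0.45% × 9/365 = £46.3808
2018-11-24 to 2018-12-31: 38 days at 1.45% → £418,000 × 1.45% × 38/365 = £631.0082
Total = £7,278.3534

£7,278.35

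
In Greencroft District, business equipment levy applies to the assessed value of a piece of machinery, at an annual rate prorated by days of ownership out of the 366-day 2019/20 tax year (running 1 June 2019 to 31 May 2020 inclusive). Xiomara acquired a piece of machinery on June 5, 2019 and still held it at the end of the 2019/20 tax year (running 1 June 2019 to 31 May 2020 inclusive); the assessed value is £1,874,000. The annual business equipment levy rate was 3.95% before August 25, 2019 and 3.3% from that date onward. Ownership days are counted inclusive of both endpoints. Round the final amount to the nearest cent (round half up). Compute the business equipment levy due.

June 5 – August 24, 2019: 81 days at 3.95% → £1,874,000 × 3.95% × 81/366 = £16,382.1393
August 25, 2019 – May 31, 2020: 281 days at 3.3% → £1,874,000 × 3.3% × 281/366 = £47,479.7869
Total = £63,861.9262

£63,861.93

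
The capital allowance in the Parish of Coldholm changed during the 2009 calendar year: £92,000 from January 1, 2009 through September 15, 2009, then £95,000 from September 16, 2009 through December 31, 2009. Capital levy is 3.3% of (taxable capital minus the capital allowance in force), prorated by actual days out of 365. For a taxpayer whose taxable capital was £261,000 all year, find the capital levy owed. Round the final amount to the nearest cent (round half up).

January 1 – September 15, 2009: 258 days, exemption £92,000 → (£261,000 − £92,000) × 3.3% × 258/365 = £3,942.0986
September 16 – December 31, 2009: 107 days, exemption £95,000 → (£261,000 − £95,000) × 3.3% × 107/365 = £1,605.8795
Total = £5,547.9781

£5,547.98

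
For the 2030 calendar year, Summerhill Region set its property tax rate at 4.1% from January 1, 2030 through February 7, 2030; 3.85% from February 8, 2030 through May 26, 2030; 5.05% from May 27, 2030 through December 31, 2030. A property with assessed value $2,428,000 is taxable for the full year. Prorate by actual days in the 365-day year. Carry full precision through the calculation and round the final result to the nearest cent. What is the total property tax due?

$111,591.55

January 1 – February 7, 2030: 38 days at 4.1% → $2,428,000 × 4.1% × 38/365 = $10,363.9014
February 8 – May 26, 2030: 108 days at 3.85% → $2,428,000 × 3.85% × 108/365 = $27,659.2438
May 27 – December 31, 2030: 219 days at 5.05% → $2,428,000 × 5.05% × 219/365 = $73,568.4000
Total = $111,591.5452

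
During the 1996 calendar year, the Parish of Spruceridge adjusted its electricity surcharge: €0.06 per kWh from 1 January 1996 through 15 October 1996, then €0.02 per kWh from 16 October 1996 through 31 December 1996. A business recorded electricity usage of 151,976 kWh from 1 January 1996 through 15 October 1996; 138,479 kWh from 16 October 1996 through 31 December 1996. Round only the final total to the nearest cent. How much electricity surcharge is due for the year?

1 January – 15 October 1996: 151,976 kWh at €0.06/kWh → €9,118.56
16 October – 31 December 1996: 138,479 kWh at €0.02/kWh → €2,769.58

€11,888.14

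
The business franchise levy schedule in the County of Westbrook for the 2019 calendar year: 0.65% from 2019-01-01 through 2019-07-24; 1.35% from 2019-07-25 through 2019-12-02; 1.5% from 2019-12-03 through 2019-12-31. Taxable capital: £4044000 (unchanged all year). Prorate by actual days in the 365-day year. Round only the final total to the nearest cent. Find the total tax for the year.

£39176.94

2019-01-01 to 2019-07-24: 205 days at 0.65% → £4044000 × 0.65% × 205/365 = £14763.3699
2019-07-25 to 2019-12-02: 131 days at 1.35% → £4044000 × 1.35% × 131/365 = £19594.0110
2019-12-03 to 2019-12-31: 29 days at 1.5% → £4044000 × 1.5% × 29/365 = £4819.5616
Total = £39176.9425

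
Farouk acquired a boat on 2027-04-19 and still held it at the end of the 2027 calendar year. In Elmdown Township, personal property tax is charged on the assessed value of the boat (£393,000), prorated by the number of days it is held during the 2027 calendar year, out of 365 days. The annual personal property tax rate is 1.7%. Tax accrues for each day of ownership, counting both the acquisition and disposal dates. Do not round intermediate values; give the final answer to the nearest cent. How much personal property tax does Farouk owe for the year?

£4,704.16

Days held (2027-04-19 to 2027-12-31): 257 out of 365
Tax = £393,000 × 1.7% × 257/365 = £4,704.1562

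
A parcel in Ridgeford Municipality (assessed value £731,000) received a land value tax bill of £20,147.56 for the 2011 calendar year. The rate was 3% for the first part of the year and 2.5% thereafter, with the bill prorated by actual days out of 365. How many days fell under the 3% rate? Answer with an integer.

187 days

Let d = days at the first rate; then 365 − d days at the second rate.
£731,000 × [3%·d + 2.5%·(365−d)] / 365 = £20,147.56
Solving gives d = 187, so the new rate took effect on 7 Jul 2011.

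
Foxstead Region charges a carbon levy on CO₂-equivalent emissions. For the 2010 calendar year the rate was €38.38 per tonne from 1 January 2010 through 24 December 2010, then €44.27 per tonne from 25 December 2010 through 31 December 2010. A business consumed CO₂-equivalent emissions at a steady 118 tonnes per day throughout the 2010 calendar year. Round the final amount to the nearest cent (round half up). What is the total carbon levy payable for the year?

€1,657,891.74

1 January – 24 December 2010: 358 days × 118 tonnes/day = 42,244 tonnes at €38.38/tonne → €1,621,324.72
25 December – 31 December 2010: 7 days × 118 tonnes/day = 826 tonnes at €44.27/tonne → €36,567.02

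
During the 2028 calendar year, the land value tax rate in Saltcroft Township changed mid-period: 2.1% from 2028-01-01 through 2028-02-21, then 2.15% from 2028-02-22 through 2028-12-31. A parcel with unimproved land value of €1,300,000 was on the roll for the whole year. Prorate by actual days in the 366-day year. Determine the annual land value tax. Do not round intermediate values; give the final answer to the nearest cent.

€27,857.65

2028-01-01 to 2028-02-21: 52 days at 2.1% → €1,300,000 × 2.1% × 52/366 = €3,878.6885
2028-02-22 to 2028-12-31: 314 days at 2.15% → €1,300,000 × 2.15% × 314/366 = €23,978.9617
Total = €27,857.6503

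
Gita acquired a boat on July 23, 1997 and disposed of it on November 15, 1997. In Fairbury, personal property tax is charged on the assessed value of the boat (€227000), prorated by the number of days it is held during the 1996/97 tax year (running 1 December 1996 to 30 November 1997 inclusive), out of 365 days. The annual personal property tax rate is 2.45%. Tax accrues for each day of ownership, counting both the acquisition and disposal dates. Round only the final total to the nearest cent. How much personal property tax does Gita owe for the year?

€1767.49

Days held (July 23 – November 15, 1997): 116 out of 365
Tax = €227000 × 2.45% × 116/365 = €1767.4904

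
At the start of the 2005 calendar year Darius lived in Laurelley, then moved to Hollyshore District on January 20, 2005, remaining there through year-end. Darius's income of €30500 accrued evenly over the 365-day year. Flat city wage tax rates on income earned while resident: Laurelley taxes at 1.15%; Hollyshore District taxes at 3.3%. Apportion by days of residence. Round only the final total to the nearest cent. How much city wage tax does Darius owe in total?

Laurelley, January 1 – January 19, 2005: 19 days → €30500 × 1.15% × 19/365 = €18.2582
Hollyshore District, January 20 – December 31, 2005: 346 days → €30500 × 3.3% × 346/365 = €954.1068
Total = €972.3651

€972.37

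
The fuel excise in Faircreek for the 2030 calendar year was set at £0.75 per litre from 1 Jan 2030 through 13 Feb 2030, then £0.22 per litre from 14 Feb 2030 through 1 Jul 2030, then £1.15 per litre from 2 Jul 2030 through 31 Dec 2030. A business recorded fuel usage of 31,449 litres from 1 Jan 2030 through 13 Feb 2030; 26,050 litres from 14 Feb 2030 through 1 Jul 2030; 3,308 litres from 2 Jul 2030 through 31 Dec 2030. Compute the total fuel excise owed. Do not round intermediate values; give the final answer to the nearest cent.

1 Jan – 13 Feb 2030: 31,449 litres at £0.75/litre → £23586.75
14 Feb – 1 Jul 2030: 26,050 litres at £0.22/litre → £5731.00
2 Jul – 31 Dec 2030: 3,308 litres at £1.15/litre → £3804.20

£33121.95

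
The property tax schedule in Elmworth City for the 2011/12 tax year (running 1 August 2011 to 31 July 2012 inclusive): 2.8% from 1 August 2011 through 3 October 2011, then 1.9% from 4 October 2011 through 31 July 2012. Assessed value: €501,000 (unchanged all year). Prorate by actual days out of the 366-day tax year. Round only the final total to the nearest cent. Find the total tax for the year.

1 August – 3 October 2011: 64 days at 2.8% → €501,000 × 2.8% × 64/366 = €2,452.9836
4 October 2011 – 31 July 2012: 302 days at 1.9% → €501,000 × 1.9% × 302/366 = €7,854.4754
Total = €10,307.4590

€10,307.46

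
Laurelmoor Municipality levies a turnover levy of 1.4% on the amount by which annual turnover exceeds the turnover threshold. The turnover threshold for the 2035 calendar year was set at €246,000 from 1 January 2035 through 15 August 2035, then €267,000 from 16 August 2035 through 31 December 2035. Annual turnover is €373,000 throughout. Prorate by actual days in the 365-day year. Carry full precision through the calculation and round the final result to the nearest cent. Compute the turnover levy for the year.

€1,666.84

1 January – 15 August 2035: 227 days, exemption €246,000 → (€373,000 − €246,000) × 1.4% × 227/365 = €1,105.7699
16 August – 31 December 2035: 138 days, exemption €267,000 → (€373,000 − €267,000) × 1.4% × 138/365 = €561.0740
Total = €1,666.8438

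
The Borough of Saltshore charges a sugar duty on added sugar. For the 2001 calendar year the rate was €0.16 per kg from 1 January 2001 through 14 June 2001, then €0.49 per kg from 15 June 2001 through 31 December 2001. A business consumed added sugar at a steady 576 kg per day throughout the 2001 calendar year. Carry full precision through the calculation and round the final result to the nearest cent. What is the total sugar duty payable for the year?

1 January – 14 June 2001: 165 days × 576 kg/day = 95,040 kg at €0.16/kg → €15,206.40
15 June – 31 December 2001: 200 days × 576 kg/day = 115,200 kg at €0.49/kg → €56,448.00

€71,654.40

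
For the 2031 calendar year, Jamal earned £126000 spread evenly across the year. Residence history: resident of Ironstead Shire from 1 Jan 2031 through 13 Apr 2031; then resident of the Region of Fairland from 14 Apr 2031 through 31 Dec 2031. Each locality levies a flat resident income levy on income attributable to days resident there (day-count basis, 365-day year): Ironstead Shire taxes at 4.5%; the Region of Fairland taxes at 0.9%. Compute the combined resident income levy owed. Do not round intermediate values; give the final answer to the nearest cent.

£2414.02

Ironstead Shire, 1 Jan – 13 Apr 2031: 103 days → £126000 × 4.5% × 103/365 = £1600.0274
The Region of Fairland, 14 Apr – 31 Dec 2031: 262 days → £126000 × 0.9% × 262/365 = £813.9945
Total = £2414.0219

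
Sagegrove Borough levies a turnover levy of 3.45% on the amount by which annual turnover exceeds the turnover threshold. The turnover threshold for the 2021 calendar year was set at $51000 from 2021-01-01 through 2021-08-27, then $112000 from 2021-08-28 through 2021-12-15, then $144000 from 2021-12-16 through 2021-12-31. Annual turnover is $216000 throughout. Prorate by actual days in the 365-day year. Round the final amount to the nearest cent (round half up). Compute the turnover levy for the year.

$4917.62

2021-01-01 to 2021-08-27: 239 days, exemption $51000 → ($216000 − $51000) × 3.45% × 239/365 = $3727.4178
2021-08-28 to 2021-12-15: 110 days, exemption $112000 → ($216000 − $112000) × 3.45% × 110/365 = $1081.3151
2021-12-16 to 2021-12-31: 16 days, exemption $144000 → ($216000 − $144000) × 3.45% × 16/365 = $108.8877
Total = $4917.6205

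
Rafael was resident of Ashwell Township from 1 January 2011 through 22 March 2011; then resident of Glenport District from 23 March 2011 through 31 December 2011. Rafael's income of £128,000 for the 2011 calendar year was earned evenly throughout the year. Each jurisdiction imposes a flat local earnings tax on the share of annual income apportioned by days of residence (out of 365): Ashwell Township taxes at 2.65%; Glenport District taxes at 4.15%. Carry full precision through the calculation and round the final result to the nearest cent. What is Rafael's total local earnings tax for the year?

£4,885.92

Ashwell Township, 1 January – 22 March 2011: 81 days → £128,000 × 2.65% × 81/365 = £752.7452
Glenport District, 23 March – 31 December 2011: 284 days → £128,000 × 4.15% × 284/365 = £4,133.1726
Total = £4,885.9178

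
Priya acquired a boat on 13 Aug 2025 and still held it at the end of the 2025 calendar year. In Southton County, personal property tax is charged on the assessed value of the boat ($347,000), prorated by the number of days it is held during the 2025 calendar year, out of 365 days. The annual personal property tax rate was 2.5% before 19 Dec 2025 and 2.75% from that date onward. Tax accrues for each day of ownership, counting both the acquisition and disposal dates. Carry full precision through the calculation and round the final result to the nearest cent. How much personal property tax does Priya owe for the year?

$3,382.06

13 Aug – 18 Dec 2025: 128 days at 2.5% → $347,000 × 2.5% × 128/365 = $3,042.1918
19 Dec – 31 Dec 2025: 13 days at 2.75% → $347,000 × 2.75% × 13/365 = $339.8699
Total = $3,382.0616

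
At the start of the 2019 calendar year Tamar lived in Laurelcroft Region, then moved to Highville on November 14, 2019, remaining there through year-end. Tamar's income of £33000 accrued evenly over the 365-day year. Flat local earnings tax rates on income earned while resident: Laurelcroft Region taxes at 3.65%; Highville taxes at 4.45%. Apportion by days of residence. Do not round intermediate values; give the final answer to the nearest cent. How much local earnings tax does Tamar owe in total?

£1239.22

Laurelcroft Region, January 1 – November 13, 2019: 317 days → £33000 × 3.65% × 317/365 = £1046.1000
Highville, November 14 – December 31, 2019: 48 days → £33000 × 4.45% × 48/365 = £193.1178
Total = £1239.2178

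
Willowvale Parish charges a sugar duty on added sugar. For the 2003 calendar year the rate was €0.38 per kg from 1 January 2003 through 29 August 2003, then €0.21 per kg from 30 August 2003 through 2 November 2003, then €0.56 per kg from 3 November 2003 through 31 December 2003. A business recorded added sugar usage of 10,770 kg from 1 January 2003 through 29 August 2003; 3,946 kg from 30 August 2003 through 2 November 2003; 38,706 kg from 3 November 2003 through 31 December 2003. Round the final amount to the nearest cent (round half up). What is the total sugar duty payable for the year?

€26,596.62

1 January – 29 August 2003: 10,770 kg at €0.38/kg → €4,092.60
30 August – 2 November 2003: 3,946 kg at €0.21/kg → €828.66
3 November – 31 December 2003: 38,706 kg at €0.56/kg → €21,675.36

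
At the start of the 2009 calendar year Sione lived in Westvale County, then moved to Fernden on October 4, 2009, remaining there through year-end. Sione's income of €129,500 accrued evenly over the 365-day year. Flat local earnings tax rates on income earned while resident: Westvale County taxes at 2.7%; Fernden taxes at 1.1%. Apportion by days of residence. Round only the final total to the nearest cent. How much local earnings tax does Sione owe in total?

Westvale County, January 1 – October 3, 2009: 276 days → €129,500 × 2.7% × 276/365 = €2,643.9288
Fernden, October 4 – December 31, 2009: 89 days → €129,500 × 1.1% × 89/365 = €347.3438
Total = €2,991.2726

€2,991.27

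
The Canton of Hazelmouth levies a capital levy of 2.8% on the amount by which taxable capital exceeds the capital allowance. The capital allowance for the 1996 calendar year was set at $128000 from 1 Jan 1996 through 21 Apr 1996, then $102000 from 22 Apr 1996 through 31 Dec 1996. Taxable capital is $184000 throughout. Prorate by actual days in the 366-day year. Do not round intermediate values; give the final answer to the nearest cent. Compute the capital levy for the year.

$2073.22

1 Jan – 21 Apr 1996: 112 days, exemption $128000 → ($184000 − $128000) × 2.8% × 112/366 = $479.8251
22 Apr – 31 Dec 1996: 254 days, exemption $102000 → ($184000 − $102000) × 2.8% × 254/366 = $1593.3989
Total = $2073.2240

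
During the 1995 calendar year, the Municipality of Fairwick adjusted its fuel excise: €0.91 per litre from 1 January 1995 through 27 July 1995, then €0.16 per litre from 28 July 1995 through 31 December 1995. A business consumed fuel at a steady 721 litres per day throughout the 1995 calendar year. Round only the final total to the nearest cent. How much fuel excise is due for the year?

1 January – 27 July 1995: 208 days × 721 litres/day = 149,968 litres at €0.91/litre → €136,470.88
28 July – 31 December 1995: 157 days × 721 litres/day = 113,197 litres at €0.16/litre → €18,111.52

€154,582.40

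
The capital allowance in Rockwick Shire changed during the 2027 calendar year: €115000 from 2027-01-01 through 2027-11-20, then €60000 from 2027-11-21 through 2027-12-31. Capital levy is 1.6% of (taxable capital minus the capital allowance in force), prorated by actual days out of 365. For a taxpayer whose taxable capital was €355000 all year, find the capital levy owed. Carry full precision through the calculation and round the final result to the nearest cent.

€3938.85

2027-01-01 to 2027-11-20: 324 days, exemption €115000 → (€355000 − €115000) × 1.6% × 324/365 = €3408.6575
2027-11-21 to 2027-12-31: 41 days, exemption €60000 → (€355000 − €60000) × 1.6% × 41/365 = €530.1918
Total = €3938.8493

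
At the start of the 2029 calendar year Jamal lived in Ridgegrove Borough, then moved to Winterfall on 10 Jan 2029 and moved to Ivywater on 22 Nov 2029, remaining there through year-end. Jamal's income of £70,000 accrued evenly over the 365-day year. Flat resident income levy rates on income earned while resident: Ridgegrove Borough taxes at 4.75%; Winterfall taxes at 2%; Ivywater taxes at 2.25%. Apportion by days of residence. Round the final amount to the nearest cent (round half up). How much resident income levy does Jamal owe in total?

£1,466.64

Ridgegrove Borough, 1 Jan – 9 Jan 2029: 9 days → £70,000 × 4.75% × 9/365 = £81.9863
Winterfall, 10 Jan – 21 Nov 2029: 316 days → £70,000 × 2% × 316/365 = £1,212.0548
Ivywater, 22 Nov – 31 Dec 2029: 40 days → £70,000 × 2.25% × 40/365 = £172.6027
Total = £1,466.6438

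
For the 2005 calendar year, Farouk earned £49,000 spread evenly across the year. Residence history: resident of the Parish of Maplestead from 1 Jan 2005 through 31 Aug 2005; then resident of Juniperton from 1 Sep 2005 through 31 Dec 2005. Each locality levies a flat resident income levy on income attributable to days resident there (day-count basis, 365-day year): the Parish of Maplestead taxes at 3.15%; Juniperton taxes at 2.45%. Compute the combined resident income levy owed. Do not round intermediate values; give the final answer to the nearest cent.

£1,428.85

The Parish of Maplestead, 1 Jan – 31 Aug 2005: 243 days → £49,000 × 3.15% × 243/365 = £1,027.5904
Juniperton, 1 Sep – 31 Dec 2005: 122 days → £49,000 × 2.45% × 122/365 = £401.2630
Total = £1,428.8534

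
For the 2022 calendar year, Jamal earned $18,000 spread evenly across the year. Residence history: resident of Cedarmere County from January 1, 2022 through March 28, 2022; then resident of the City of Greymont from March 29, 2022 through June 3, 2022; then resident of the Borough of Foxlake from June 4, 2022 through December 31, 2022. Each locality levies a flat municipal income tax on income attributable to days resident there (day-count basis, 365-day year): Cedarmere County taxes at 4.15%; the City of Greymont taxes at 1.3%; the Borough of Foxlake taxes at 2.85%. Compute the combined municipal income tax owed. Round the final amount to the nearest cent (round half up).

Cedarmere County, January 1 – March 28, 2022: 87 days → $18,000 × 4.15% × 87/365 = $178.0521
The City of Greymont, March 29 – June 3, 2022: 67 days → $18,000 × 1.3% × 67/365 = $42.9534
The Borough of Foxlake, June 4 – December 31, 2022: 211 days → $18,000 × 2.85% × 211/365 = $296.5562
Total = $517.5616

$517.56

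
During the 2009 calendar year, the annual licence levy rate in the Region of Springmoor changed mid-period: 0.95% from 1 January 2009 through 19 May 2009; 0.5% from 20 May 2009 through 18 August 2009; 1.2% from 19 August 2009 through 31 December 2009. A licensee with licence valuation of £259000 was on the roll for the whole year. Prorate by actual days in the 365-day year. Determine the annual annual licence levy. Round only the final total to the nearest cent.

£2409.41

1 January – 19 May 2009: 139 days at 0.95% → £259000 × 0.95% × 139/365 = £937.0123
20 May – 18 August 2009: 91 days at 0.5% → £259000 × 0.5% × 91/365 = £322.8630
19 August – 31 December 2009: 135 days at 1.2% → £259000 × 1.2% × 135/365 = £1149.5342
Total = £2409.4096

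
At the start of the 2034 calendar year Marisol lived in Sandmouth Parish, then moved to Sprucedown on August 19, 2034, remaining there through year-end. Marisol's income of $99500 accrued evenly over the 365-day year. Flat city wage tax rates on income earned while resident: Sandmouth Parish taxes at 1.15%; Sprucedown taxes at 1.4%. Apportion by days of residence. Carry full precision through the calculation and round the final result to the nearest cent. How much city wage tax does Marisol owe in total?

Sandmouth Parish, January 1 – August 18, 2034: 230 days → $99500 × 1.15% × 230/365 = $721.0342
Sprucedown, August 19 – December 31, 2034: 135 days → $99500 × 1.4% × 135/365 = $515.2192
Total = $1236.2534

$1236.25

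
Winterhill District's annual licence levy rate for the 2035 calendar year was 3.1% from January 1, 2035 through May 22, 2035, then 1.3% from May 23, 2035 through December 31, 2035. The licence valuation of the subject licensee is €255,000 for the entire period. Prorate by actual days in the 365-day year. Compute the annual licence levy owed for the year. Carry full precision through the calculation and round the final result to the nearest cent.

January 1 – May 22, 2035: 142 days at 3.1% → €255,000 × 3.1% × 142/365 = €3,075.3699
May 23 – December 31, 2035: 223 days at 1.3% → €255,000 × 1.3% × 223/365 = €2,025.3288
Total = €5,100.6986

€5,100.70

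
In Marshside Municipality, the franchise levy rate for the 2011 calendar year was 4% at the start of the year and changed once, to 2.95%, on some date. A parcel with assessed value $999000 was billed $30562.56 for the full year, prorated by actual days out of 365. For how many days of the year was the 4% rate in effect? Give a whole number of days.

Let d = days at the first rate; then 365 − d days at the second rate.
$999000 × [4%·d + 2.95%·(365−d)] / 365 = $30562.56
Solving gives d = 38, so the new rate took effect on February 8, 2011.

38 days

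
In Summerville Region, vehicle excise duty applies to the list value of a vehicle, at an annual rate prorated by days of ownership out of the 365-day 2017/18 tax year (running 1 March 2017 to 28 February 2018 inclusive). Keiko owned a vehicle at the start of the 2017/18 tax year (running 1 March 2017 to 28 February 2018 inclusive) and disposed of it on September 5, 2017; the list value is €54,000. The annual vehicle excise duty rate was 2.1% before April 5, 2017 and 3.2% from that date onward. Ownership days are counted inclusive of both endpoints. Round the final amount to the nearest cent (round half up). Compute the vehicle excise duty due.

€837.81

March 1 – April 4, 2017: 35 days at 2.1% → €54,000 × 2.1% × 35/365 = €108.7397
April 5 – September 5, 2017: 154 days at 3.2% → €54,000 × 3.2% × 154/365 = €729.0740
Total = €837.8137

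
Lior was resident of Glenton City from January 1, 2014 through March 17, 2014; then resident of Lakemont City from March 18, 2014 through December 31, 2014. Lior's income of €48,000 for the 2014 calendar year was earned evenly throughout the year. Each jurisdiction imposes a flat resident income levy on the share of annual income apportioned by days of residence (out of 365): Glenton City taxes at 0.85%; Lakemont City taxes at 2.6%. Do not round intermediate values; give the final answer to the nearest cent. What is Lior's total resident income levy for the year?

Glenton City, January 1 – March 17, 2014: 76 days → €48,000 × 0.85% × 76/365 = €84.9534
Lakemont City, March 18 – December 31, 2014: 289 days → €48,000 × 2.6% × 289/365 = €988.1425
Total = €1,073.0959

€1,073.10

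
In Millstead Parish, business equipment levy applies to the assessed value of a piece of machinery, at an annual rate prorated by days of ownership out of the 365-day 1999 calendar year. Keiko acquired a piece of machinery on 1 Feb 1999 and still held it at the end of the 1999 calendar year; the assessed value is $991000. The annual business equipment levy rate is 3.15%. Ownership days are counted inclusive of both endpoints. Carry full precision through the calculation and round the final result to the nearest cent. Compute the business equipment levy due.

Days held (1 Feb – 31 Dec 1999): 334 out of 365
Tax = $991000 × 3.15% × 334/365 = $28565.2356

$28565.24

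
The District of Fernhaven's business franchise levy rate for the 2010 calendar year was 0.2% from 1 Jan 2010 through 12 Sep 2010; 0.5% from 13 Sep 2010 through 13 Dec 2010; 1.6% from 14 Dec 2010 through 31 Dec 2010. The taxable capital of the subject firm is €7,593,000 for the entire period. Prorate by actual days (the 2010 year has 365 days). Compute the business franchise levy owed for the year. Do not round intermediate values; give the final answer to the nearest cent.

1 Jan – 12 Sep 2010: 255 days at 0.2% → €7,593,000 × 0.2% × 255/365 = €10,609.3973
13 Sep – 13 Dec 2010: 92 days at 0.5% → €7,593,000 × 0.5% × 92/365 = €9,569.2603
14 Dec – 31 Dec 2010: 18 days at 1.6% → €7,593,000 × 1.6% × 18/365 = €5,991.1890
Total = €26,169.8466

€26,169.85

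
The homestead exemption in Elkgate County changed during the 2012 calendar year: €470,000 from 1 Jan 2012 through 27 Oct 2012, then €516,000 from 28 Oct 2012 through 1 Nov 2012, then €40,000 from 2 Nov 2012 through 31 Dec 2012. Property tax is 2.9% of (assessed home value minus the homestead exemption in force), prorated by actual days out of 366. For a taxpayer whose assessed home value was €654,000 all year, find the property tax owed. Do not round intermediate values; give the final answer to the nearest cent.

1 Jan – 27 Oct 2012: 301 days, exemption €470,000 → (€654,000 − €470,000) × 2.9% × 301/366 = €4,388.3497
28 Oct – 1 Nov 2012: 5 days, exemption €516,000 → (€654,000 − €516,000) × 2.9% × 5/366 = €54.6721
2 Nov – 31 Dec 2012: 60 days, exemption €40,000 → (€654,000 − €40,000) × 2.9% × 60/366 = €2,919.0164
Total = €7,362.0383

€7,362.04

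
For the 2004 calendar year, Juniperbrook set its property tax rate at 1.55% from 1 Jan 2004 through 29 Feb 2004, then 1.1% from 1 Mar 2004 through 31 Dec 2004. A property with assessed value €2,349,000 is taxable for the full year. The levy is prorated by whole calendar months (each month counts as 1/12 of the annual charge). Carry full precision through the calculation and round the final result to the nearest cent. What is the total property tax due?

€27,600.75

1 Jan – 29 Feb 2004: 2 months at 1.55% → €2,349,000 × 1.55% × 2/12 = €6,068.2500
1 Mar – 31 Dec 2004: 10 months at 1.1% → €2,349,000 × 1.1% × 10/12 = €21,532.5000
Total = €27,600.7500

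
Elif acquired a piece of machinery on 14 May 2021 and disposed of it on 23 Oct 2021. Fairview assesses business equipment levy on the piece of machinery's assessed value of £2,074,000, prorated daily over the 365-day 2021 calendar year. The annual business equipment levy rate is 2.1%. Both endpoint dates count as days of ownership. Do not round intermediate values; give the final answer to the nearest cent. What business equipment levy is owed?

£19,450.14

Days held (14 May – 23 Oct 2021): 163 out of 365
Tax = £2,074,000 × 2.1% × 163/365 = £19,450.1425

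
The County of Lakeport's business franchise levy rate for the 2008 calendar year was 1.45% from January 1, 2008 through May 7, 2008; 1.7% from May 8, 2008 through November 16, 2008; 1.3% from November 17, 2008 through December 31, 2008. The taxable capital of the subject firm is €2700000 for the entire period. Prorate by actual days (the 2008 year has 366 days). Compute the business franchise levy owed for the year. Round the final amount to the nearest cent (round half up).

January 1 – May 7, 2008: 128 days at 1.45% → €2700000 × 1.45% × 128/366 = €13691.8033
May 8 – November 16, 2008: 193 days at 1.7% → €2700000 × 1.7% × 193/366 = €24204.0984
November 17 – December 31, 2008: 45 days at 1.3% → €2700000 × 1.3% × 45/366 = €4315.5738
Total = €42211.4754

€42211.48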